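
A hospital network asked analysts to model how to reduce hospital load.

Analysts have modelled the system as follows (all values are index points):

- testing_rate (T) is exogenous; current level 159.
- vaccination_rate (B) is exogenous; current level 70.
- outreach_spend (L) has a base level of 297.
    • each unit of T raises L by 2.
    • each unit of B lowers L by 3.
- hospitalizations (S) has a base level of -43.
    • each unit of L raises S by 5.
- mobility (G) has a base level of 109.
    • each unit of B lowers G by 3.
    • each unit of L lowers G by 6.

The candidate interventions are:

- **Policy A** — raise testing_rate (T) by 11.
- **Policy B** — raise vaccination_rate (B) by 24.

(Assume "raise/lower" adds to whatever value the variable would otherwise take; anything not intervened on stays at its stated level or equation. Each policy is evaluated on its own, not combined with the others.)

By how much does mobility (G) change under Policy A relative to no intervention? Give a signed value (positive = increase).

Baseline:
  T = 159
  B = 70
  L = 297 + 2·159 − 3·70 = 405
  G = 109 − 3·70 − 6·405 = -2531
Policy A (T + 11):
  T = 159 + 11 = 170
  B = 70
  L = 297 + 2·170 − 3·70 = 427
  G = 109 − 3·70 − 6·427 = -2663
Change in G: -2663 − (-2531) = -132

-132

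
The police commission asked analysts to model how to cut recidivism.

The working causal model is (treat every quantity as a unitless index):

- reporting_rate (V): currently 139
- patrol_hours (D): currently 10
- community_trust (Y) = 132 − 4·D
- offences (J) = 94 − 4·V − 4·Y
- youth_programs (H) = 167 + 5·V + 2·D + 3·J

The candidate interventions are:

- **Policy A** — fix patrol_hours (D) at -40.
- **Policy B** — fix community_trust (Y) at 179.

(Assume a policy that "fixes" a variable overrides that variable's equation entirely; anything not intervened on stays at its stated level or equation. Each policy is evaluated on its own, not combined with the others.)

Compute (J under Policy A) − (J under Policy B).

-452

Policy A (D := -40):
  V = 139
  D = -40
  Y = 132 − 4·(-40) = 292
  J = 94 − 4·139 − 4·292 = -1630
Policy B (Y := 179):
  V = 139
  D = 10
  Y = 179
  J = 94 − 4·139 − 4·179 = -1178
J: -1630 − (-1178) = -452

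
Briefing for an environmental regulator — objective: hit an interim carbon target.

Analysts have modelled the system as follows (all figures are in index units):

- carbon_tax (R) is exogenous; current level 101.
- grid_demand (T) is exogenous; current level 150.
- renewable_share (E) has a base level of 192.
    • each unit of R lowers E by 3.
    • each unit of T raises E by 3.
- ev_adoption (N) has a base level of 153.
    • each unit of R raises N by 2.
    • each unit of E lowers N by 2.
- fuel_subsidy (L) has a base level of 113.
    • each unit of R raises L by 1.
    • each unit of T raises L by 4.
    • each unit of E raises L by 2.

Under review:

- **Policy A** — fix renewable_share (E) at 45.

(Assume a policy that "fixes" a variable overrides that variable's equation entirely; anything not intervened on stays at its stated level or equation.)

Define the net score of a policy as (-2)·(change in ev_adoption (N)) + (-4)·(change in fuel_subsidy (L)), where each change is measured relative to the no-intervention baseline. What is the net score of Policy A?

Baseline:
  R = 101
  T = 150
  E = 192 − 3·101 + 3·150 = 339
  N = 153 + 2·101 − 2·339 = -323
  L = 113 + 101 + 4·150 + 2·339 = 1492
Policy A (E := 45):
  R = 101
  T = 150
  E = 45
  N = 153 + 2·101 − 2·45 = 265
  L = 113 + 101 + 4·150 + 2·45 = 904
ΔN = 265 − (-323) = 588; ΔL = 904 − 1492 = -588
Score = (-2)·588 + (-4)·(-588) = 1176

1176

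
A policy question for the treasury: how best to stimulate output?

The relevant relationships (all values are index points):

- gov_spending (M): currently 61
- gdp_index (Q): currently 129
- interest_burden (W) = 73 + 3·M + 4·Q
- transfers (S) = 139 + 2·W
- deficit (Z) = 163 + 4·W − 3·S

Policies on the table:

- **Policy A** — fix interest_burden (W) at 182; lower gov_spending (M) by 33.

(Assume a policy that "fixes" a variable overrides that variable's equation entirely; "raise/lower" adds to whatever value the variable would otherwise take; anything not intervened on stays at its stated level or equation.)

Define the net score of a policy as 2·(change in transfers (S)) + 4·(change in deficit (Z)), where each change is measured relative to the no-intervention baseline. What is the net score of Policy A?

2360

Baseline:
  M = 61
  Q = 129
  W = 73 + 3·61 + 4·129 = 772
  S = 139 + 2·772 = 1683
  Z = 163 + 4·772 − 3·1683 = -1798
Policy A (W := 182, M − 33):
  M = 61 − 33 = 28
  Q = 129
  W = 182
  S = 139 + 2·182 = 503
  Z = 163 + 4·182 − 3·503 = -618
ΔS = 503 − 1683 = -1180; ΔZ = -618 − (-1798) = 1180
Score = 2·(-1180) + 4·1180 = 2360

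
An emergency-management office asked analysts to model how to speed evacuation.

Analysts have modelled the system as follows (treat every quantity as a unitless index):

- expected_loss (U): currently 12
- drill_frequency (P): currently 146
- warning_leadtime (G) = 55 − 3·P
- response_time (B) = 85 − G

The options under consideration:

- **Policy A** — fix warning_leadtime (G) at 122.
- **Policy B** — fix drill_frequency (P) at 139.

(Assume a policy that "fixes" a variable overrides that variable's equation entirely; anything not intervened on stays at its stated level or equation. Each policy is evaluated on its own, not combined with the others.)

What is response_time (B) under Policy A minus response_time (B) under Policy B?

-484

Policy A (G := 122):
  P = 146
  G = 122
  B = 85 − 122 = -37
Policy B (P := 139):
  P = 139
  G = 55 − 3·139 = -362
  B = 85 − (-362) = 447
B: -37 − 447 = -484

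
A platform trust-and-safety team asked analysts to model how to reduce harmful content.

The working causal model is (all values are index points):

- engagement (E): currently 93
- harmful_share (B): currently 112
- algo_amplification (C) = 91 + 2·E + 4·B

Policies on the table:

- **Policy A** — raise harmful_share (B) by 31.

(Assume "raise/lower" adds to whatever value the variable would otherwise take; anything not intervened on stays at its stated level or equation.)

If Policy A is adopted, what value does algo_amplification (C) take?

849

Policy A (B + 31):
  E = 93
  B = 112 + 31 = 143
  C = 91 + 2·93 + 4·143 = 849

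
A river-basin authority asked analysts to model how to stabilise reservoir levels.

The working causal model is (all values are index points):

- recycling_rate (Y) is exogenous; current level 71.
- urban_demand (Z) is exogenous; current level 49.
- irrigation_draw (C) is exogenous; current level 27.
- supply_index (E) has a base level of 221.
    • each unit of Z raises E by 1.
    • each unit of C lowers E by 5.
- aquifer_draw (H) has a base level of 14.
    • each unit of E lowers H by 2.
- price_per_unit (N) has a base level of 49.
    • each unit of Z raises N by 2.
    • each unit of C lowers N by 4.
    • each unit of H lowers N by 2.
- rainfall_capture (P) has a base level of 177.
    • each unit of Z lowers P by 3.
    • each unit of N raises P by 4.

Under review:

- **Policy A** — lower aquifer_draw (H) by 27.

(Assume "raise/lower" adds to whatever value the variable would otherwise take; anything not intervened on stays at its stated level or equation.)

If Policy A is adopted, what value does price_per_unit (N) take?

605

Policy A (H − 27):
  Z = 49
  C = 27
  E = 221 + 49 − 5·27 = 135
  H = 14 − 2·135 (−27 from intervention) = -283
  N = 49 + 2·49 − 4·27 − 2·(-283) = 605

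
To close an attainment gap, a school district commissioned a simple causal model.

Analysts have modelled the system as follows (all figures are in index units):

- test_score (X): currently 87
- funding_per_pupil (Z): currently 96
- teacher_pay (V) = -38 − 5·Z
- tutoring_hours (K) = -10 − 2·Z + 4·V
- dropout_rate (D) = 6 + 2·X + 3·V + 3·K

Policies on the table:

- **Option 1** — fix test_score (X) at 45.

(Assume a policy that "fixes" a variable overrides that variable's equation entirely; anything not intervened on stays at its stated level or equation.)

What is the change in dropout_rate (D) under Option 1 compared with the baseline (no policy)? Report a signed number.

Baseline:
  X = 87
  Z = 96
  V = -38 − 5·96 = -518
  K = -10 − 2·96 + 4·(-518) = -2274
  D = 6 + 2·87 + 3·(-518) + 3·(-2274) = -8196
Option 1 (X := 45):
  X = 45
  Z = 96
  V = -38 − 5·96 = -518
  K = -10 − 2·96 + 4·(-518) = -2274
  D = 6 + 2·45 + 3·(-518) + 3·(-2274) = -8280
Change in D: -8280 − (-8196) = -84

-84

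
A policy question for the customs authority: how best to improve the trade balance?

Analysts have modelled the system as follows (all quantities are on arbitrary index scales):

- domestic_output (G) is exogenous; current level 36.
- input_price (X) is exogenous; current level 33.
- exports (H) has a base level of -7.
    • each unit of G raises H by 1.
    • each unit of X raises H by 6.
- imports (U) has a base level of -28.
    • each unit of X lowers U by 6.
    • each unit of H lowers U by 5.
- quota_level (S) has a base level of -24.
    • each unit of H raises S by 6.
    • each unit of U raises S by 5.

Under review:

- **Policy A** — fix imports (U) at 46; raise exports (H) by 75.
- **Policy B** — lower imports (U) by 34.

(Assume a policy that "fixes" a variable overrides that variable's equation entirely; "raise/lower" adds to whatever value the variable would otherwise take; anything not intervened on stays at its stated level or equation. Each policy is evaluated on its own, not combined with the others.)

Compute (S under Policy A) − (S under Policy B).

7655

Policy A (U := 46, H + 75):
  G = 36
  X = 33
  H = -7 + 36 + 6·33 (+75 from intervention) = 302
  U = 46
  S = -24 + 6·302 + 5·46 = 2018
Policy B (U − 34):
  G = 36
  X = 33
  H = -7 + 36 + 6·33 = 227
  U = -28 − 6·33 − 5·227 (−34 from intervention) = -1395
  S = -24 + 6·227 + 5·(-1395) = -5637
S: 2018 − (-5637) = 7655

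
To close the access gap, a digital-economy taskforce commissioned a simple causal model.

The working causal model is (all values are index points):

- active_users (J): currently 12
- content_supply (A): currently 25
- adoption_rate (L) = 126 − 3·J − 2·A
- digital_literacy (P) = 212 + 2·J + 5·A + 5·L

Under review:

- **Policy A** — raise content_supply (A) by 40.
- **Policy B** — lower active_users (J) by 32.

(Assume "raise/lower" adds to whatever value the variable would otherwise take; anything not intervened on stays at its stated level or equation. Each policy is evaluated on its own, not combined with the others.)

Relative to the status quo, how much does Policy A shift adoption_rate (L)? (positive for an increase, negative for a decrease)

Baseline:
  J = 12
  A = 25
  L = 126 − 3·12 − 2·25 = 40
Policy A (A + 40):
  J = 12
  A = 25 + 40 = 65
  L = 126 − 3·12 − 2·65 = -40
Change in L: -40 − 40 = -80

-80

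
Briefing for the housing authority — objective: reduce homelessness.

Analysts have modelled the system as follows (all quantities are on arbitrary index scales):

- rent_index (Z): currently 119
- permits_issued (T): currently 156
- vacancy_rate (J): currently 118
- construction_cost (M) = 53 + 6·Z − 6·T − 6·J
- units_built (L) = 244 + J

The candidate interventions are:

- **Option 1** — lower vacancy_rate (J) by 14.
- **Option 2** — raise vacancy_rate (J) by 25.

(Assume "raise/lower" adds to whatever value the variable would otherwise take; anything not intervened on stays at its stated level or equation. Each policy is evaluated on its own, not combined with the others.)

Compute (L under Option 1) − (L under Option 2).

Option 1 (J − 14):
  J = 118 − 14 = 104
  L = 244 + 104 = 348
Option 2 (J + 25):
  J = 118 + 25 = 143
  L = 244 + 143 = 387
L: 348 − 387 = -39

-39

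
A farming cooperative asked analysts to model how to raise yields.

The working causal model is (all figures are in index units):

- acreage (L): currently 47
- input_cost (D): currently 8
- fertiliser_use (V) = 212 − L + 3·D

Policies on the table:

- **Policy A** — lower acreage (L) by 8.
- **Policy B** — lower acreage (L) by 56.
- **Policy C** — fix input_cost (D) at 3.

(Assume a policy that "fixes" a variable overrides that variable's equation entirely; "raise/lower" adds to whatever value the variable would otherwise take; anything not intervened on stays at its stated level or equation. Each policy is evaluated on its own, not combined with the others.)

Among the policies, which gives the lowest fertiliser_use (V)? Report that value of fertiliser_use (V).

Policy A (L − 8):
  L = 47 − 8 = 39
  D = 8
  V = 212 − 39 + 3·8 = 197
Policy B (L − 56):
  L = 47 − 56 = -9
  D = 8
  V = 212 − (-9) + 3·8 = 245
Policy C (D := 3):
  L = 47
  D = 3
  V = 212 − 47 + 3·3 = 174
Comparing — Policy A: V=197, Policy B: V=245, Policy C: V=174. Lowest is 174 (Policy C).

174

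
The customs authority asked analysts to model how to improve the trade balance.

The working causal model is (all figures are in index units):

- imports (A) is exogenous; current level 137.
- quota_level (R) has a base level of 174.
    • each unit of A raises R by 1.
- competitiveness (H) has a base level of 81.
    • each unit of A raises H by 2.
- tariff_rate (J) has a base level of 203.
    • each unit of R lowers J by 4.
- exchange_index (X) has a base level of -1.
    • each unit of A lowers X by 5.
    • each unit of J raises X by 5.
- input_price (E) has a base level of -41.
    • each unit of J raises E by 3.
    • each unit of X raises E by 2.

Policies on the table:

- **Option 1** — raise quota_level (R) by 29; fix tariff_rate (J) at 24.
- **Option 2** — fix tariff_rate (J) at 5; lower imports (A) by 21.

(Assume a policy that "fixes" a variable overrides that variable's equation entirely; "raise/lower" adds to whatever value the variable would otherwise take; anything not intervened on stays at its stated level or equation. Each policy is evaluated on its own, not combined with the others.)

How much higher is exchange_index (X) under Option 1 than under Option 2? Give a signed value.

-10

Option 1 (R + 29, J := 24):
  A = 137
  R = 174 + 137 (+29 from intervention) = 340
  J = 24
  X = -1 − 5·137 + 5·24 = -566
Option 2 (J := 5, A − 21):
  A = 137 − 21 = 116
  R = 174 + 116 = 290
  J = 5
  X = -1 − 5·116 + 5·5 = -556
X: -566 − (-556) = -10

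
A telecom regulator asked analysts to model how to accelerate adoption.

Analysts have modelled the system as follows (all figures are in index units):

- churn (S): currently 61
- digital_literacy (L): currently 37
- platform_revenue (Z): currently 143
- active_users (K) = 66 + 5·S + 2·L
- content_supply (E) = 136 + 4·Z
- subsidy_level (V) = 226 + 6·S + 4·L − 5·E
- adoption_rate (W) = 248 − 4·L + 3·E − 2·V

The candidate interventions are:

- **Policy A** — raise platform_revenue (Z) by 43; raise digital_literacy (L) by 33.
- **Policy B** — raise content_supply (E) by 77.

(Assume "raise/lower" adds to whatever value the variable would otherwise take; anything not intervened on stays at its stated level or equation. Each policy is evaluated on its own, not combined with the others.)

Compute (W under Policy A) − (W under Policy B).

839

Policy A (Z + 43, L + 33):
  S = 61
  L = 37 + 33 = 70
  Z = 143 + 43 = 186
  E = 136 + 4·186 = 880
  V = 226 + 6·61 + 4·70 − 5·880 = -3528
  W = 248 − 4·70 + 3·880 − 2·(-3528) = 9664
Policy B (E + 77):
  S = 61
  L = 37
  Z = 143
  E = 136 + 4·143 (+77 from intervention) = 785
  V = 226 + 6·61 + 4·37 − 5·785 = -3185
  W = 248 − 4·37 + 3·785 − 2·(-3185) = 8825
W: 9664 − 8825 = 839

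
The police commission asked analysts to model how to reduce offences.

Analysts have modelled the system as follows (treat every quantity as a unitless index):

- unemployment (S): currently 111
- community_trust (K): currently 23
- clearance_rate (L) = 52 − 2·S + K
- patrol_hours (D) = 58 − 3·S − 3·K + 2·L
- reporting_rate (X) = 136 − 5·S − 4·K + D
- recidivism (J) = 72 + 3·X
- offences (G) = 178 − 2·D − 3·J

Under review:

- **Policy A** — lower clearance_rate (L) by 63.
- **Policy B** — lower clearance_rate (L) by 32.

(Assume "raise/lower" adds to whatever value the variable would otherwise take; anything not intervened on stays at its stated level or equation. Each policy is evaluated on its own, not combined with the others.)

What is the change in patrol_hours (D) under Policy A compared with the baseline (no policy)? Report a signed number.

-126

Baseline:
  S = 111
  K = 23
  L = 52 − 2·111 + 23 = -147
  D = 58 − 3·111 − 3·23 + 2·(-147) = -638
Policy A (L − 63):
  S = 111
  K = 23
  L = 52 − 2·111 + 23 (−63 from intervention) = -210
  D = 58 − 3·111 − 3·23 + 2·(-210) = -764
Change in D: -764 − (-638) = -126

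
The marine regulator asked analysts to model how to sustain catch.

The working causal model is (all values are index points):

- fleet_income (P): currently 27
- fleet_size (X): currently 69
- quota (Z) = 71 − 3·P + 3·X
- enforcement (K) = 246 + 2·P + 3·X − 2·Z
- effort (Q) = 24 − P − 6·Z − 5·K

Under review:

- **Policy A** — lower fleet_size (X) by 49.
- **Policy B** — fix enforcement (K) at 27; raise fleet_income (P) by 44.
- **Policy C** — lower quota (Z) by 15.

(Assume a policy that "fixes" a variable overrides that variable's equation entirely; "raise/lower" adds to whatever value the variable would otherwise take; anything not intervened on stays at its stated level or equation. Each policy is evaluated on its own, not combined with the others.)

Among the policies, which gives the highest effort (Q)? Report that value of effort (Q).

-572

Policy A (X − 49):
  P = 27
  X = 69 − 49 = 20
  Z = 71 − 3·27 + 3·20 = 50
  K = 246 + 2·27 + 3·20 − 2·50 = 260
  Q = 24 − 27 − 6·50 − 5·260 = -1603
Policy B (K := 27, P + 44):
  P = 27 + 44 = 71
  X = 69
  Z = 71 − 3·71 + 3·69 = 65
  K = 27
  Q = 24 − 71 − 6·65 − 5·27 = -572
Policy C (Z − 15):
  P = 27
  X = 69
  Z = 71 − 3·27 + 3·69 (−15 from intervention) = 182
  K = 246 + 2·27 + 3·69 − 2·182 = 143
  Q = 24 − 27 − 6·182 − 5·143 = -1810
Comparing — Policy A: Q=-1603, Policy B: Q=-572, Policy C: Q=-1810. Highest is -572 (Policy B).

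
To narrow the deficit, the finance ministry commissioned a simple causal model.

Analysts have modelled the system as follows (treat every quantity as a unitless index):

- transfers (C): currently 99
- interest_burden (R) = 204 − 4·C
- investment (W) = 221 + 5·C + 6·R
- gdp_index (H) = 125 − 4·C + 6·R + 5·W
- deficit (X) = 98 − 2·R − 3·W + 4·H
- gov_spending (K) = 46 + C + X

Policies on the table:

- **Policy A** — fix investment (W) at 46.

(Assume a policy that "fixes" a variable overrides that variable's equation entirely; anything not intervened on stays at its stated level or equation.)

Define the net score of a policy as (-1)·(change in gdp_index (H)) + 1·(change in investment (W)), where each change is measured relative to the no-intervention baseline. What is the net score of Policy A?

-1928

Baseline:
  C = 99
  R = 204 − 4·99 = -192
  W = 221 + 5·99 + 6·(-192) = -436
  H = 125 − 4·99 + 6·(-192) + 5·(-436) = -3603
Policy A (W := 46):
  C = 99
  R = 204 − 4·99 = -192
  W = 46
  H = 125 − 4·99 + 6·(-192) + 5·46 = -1193
ΔH = -1193 − (-3603) = 2410; ΔW = 46 − (-436) = 482
Score = (-1)·2410 + 1·482 = -1928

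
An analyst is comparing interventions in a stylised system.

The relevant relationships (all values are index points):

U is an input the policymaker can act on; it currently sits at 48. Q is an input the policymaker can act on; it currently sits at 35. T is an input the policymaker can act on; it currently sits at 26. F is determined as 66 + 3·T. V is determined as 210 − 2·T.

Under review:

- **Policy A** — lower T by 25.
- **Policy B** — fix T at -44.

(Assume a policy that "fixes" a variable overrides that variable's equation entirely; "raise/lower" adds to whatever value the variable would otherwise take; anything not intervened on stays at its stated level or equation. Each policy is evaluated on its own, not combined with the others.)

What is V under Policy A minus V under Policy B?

-90

Policy A (T − 25):
  T = 26 − 25 = 1
  V = 210 − 2·1 = 208
Policy B (T := -44):
  T = -44
  V = 210 − 2·(-44) = 298
V: 208 − 298 = -90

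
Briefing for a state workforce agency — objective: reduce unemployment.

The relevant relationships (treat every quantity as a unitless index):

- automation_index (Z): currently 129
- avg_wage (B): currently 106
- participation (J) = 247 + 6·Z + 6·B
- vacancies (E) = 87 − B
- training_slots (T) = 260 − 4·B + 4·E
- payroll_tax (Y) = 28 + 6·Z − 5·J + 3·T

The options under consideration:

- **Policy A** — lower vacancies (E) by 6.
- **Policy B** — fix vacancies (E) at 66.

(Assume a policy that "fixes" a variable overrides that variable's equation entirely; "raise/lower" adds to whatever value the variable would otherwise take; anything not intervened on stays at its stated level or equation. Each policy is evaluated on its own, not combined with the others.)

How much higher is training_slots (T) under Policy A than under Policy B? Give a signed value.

Policy A (E − 6):
  B = 106
  E = 87 − 106 (−6 from intervention) = -25
  T = 260 − 4·106 + 4·(-25) = -264
Policy B (E := 66):
  B = 106
  E = 66
  T = 260 − 4·106 + 4·66 = 100
T: -264 − 100 = -364

-364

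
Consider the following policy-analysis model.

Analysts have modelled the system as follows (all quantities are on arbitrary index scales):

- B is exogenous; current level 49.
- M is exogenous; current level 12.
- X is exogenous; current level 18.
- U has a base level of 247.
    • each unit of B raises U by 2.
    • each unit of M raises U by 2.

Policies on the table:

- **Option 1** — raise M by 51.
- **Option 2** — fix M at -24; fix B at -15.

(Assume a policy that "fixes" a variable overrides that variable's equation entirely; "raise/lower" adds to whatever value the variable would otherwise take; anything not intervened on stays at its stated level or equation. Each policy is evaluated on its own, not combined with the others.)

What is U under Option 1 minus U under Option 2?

302

Option 1 (M + 51):
  B = 49
  M = 12 + 51 = 63
  U = 247 + 2·49 + 2·63 = 471
Option 2 (M := -24, B := -15):
  B = -15
  M = -24
  U = 247 + 2·(-15) + 2·(-24) = 169
U: 471 − 169 = 302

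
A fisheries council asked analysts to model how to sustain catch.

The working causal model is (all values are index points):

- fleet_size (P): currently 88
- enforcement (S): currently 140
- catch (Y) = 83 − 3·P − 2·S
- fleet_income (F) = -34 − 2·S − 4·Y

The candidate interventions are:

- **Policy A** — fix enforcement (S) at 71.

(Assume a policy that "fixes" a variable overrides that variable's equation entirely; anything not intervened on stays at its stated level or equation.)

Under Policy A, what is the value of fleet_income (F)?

Policy A (S := 71):
  P = 88
  S = 71
  Y = 83 − 3·88 − 2·71 = -323
  F = -34 − 2·71 − 4·(-323) = 1116

1116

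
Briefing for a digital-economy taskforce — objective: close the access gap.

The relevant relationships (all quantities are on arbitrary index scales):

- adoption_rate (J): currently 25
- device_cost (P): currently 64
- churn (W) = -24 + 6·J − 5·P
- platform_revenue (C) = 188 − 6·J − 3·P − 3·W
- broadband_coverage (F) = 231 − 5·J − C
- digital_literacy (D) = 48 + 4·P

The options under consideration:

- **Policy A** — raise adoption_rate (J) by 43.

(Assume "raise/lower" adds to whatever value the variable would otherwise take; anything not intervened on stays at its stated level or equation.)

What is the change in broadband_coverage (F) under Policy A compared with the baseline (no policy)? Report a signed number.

817

Baseline:
  J = 25
  P = 64
  W = -24 + 6·25 − 5·64 = -194
  C = 188 − 6·25 − 3·64 − 3·(-194) = 428
  F = 231 − 5·25 − 428 = -322
Policy A (J + 43):
  J = 25 + 43 = 68
  P = 64
  W = -24 + 6·68 − 5·64 = 64
  C = 188 − 6·68 − 3·64 − 3·64 = -604
  F = 231 − 5·68 − (-604) = 495
Change in F: 495 − (-322) = 817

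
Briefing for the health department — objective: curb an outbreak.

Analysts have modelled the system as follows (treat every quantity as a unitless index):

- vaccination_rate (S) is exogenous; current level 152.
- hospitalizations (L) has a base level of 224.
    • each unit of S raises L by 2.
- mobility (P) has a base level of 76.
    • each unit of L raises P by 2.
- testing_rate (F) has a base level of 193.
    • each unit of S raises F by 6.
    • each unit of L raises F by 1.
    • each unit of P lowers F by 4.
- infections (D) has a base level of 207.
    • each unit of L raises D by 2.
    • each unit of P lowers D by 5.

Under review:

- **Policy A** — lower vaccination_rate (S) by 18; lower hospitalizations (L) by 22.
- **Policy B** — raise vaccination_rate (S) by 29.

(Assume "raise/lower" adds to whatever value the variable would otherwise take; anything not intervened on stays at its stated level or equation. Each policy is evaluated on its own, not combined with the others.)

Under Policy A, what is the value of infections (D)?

Policy A (S − 18, L − 22):
  S = 152 − 18 = 134
  L = 224 + 2·134 (−22 from intervention) = 470
  P = 76 + 2·470 = 1016
  D = 207 + 2·470 − 5·1016 = -3933

-3933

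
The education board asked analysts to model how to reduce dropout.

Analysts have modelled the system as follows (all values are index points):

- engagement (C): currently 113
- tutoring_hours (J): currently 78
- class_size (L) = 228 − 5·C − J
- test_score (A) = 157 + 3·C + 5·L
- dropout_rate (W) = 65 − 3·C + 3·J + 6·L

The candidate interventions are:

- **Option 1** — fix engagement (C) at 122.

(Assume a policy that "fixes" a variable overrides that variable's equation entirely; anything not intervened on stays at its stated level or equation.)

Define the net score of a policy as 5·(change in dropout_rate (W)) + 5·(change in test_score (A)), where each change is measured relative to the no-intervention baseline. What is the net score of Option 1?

Baseline:
  C = 113
  J = 78
  L = 228 − 5·113 − 78 = -415
  A = 157 + 3·113 + 5·(-415) = -1579
  W = 65 − 3·113 + 3·78 + 6·(-415) = -2530
Option 1 (C := 122):
  C = 122
  J = 78
  L = 228 − 5·122 − 78 = -460
  A = 157 + 3·122 + 5·(-460) = -1777
  W = 65 − 3·122 + 3·78 + 6·(-460) = -2827
ΔW = -2827 − (-2530) = -297; ΔA = -1777 − (-1579) = -198
Score = 5·(-297) + 5·(-198) = -2475

-2475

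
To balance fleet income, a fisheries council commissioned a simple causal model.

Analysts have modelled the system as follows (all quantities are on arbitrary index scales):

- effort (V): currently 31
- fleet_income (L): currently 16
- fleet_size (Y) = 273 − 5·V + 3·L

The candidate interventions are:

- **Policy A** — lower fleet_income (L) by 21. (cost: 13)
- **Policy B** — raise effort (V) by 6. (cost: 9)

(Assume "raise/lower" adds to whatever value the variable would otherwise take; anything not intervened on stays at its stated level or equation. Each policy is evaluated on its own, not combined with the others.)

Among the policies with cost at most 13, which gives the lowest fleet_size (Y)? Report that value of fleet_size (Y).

Policy A (L − 21):
  V = 31
  L = 16 − 21 = -5
  Y = 273 − 5·31 + 3·(-5) = 103
Policy B (V + 6):
  V = 31 + 6 = 37
  L = 16
  Y = 273 − 5·37 + 3·16 = 136
Comparing — Policy A: Y=103, Policy B: Y=136. Lowest is 103 (Policy A).

103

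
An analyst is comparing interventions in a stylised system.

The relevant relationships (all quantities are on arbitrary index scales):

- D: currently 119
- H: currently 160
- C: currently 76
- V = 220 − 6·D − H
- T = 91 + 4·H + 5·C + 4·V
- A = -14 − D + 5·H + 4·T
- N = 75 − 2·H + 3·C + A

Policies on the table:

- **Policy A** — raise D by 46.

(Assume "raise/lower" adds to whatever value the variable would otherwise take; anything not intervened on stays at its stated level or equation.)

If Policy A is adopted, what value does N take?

-9832

Policy A (D + 46):
  D = 119 + 46 = 165
  H = 160
  C = 76
  V = 220 − 6·165 − 160 = -930
  T = 91 + 4·160 + 5·76 + 4·(-930) = -2609
  A = -14 − 165 + 5·160 + 4·(-2609) = -9815
  N = 75 − 2·160 + 3·76 + (-9815) = -9832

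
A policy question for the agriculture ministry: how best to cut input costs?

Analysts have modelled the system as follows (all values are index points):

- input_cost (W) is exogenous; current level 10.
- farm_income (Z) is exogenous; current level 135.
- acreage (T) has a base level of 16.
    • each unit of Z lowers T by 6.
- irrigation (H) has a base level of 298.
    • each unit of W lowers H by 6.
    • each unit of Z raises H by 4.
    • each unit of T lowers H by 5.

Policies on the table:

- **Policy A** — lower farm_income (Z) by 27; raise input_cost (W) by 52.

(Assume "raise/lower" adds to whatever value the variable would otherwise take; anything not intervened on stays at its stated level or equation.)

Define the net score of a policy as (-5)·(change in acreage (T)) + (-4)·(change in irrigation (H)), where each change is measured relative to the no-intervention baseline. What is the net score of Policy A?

4110

Baseline:
  W = 10
  Z = 135
  T = 16 − 6·135 = -794
  H = 298 − 6·10 + 4·135 − 5·(-794) = 4748
Policy A (Z − 27, W + 52):
  W = 10 + 52 = 62
  Z = 135 − 27 = 108
  T = 16 − 6·108 = -632
  H = 298 − 6·62 + 4·108 − 5·(-632) = 3518
ΔT = -632 − (-794) = 162; ΔH = 3518 − 4748 = -1230
Score = (-5)·162 + (-4)·(-1230) = 4110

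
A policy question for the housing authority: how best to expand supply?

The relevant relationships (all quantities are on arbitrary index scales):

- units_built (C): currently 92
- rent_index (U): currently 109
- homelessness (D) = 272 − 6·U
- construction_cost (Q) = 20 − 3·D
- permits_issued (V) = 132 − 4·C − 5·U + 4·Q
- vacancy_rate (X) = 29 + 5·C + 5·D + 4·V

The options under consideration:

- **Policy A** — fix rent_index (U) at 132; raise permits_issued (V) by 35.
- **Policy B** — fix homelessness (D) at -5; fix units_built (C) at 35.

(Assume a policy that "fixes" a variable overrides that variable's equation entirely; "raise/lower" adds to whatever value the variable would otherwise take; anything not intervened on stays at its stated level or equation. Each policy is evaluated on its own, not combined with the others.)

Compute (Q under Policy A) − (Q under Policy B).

Policy A (U := 132, V + 35):
  U = 132
  D = 272 − 6·132 = -520
  Q = 20 − 3·(-520) = 1580
Policy B (D := -5, C := 35):
  U = 109
  D = -5
  Q = 20 − 3·(-5) = 35
Q: 1580 − 35 = 1545

1545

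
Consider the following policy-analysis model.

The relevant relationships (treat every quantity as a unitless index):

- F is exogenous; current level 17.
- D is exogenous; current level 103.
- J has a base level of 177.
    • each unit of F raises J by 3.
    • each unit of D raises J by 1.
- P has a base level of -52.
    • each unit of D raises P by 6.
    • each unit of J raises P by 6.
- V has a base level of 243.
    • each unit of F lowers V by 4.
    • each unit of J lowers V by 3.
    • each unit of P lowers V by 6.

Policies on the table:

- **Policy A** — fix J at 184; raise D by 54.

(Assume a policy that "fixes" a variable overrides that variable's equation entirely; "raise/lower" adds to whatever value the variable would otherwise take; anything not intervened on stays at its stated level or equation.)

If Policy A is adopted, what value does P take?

Policy A (J := 184, D + 54):
  F = 17
  D = 103 + 54 = 157
  J = 184
  P = -52 + 6·157 + 6·184 = 1994

1994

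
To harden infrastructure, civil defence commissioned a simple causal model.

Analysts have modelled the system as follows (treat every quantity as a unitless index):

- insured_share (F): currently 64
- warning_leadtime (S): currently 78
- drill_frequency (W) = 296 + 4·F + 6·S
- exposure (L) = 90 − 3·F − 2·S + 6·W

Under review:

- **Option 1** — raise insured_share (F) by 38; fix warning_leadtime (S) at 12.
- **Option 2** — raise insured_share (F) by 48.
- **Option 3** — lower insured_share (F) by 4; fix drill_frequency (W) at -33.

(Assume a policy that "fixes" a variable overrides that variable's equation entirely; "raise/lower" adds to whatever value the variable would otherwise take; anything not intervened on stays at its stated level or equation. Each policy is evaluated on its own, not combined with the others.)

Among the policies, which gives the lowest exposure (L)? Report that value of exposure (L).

Option 1 (F + 38, S := 12):
  F = 64 + 38 = 102
  S = 12
  W = 296 + 4·102 + 6·12 = 776
  L = 90 − 3·102 − 2·12 + 6·776 = 4416
Option 2 (F + 48):
  F = 64 + 48 = 112
  S = 78
  W = 296 + 4·112 + 6·78 = 1212
  L = 90 − 3·112 − 2·78 + 6·1212 = 6870
Option 3 (F − 4, W := -33):
  F = 64 − 4 = 60
  S = 78
  W = -33
  L = 90 − 3·60 − 2·78 + 6·(-33) = -444
Comparing — Option 1: L=4416, Option 2: L=6870, Option 3: L=-444. Lowest is -444 (Option 3).

-444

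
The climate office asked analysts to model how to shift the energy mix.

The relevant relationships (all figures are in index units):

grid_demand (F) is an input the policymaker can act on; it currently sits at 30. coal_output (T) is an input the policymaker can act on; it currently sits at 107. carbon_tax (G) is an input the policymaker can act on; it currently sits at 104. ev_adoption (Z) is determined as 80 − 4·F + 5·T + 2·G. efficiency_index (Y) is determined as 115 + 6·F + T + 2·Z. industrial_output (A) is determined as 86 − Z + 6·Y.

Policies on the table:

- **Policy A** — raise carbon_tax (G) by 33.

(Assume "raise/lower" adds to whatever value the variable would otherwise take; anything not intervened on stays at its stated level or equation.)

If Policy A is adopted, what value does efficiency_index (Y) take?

Policy A (G + 33):
  F = 30
  T = 107
  G = 104 + 33 = 137
  Z = 80 − 4·30 + 5·107 + 2·137 = 769
  Y = 115 + 6·30 + 107 + 2·769 = 1940

1940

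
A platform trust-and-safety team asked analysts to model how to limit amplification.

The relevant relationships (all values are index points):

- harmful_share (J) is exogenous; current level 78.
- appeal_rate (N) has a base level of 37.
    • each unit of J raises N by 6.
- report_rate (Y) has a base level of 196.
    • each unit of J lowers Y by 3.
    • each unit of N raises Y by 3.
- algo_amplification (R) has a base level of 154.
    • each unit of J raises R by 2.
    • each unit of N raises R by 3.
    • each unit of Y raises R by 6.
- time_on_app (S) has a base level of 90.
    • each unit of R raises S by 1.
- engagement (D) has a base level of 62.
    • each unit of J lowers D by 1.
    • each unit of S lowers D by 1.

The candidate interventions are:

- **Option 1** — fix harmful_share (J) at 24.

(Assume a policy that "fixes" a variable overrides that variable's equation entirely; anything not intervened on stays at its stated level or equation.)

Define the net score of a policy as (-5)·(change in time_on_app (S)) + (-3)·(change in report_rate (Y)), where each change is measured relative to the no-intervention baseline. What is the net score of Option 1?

32130

Baseline:
  J = 78
  N = 37 + 6·78 = 505
  Y = 196 − 3·78 + 3·505 = 1477
  R = 154 + 2·78 + 3·505 + 6·1477 = 10687
  S = 90 + 10687 = 10777
Option 1 (J := 24):
  J = 24
  N = 37 + 6·24 = 181
  Y = 196 − 3·24 + 3·181 = 667
  R = 154 + 2·24 + 3·181 + 6·667 = 4747
  S = 90 + 4747 = 4837
ΔS = 4837 − 10777 = -5940; ΔY = 667 − 1477 = -810
Score = (-5)·(-5940) + (-3)·(-810) = 32130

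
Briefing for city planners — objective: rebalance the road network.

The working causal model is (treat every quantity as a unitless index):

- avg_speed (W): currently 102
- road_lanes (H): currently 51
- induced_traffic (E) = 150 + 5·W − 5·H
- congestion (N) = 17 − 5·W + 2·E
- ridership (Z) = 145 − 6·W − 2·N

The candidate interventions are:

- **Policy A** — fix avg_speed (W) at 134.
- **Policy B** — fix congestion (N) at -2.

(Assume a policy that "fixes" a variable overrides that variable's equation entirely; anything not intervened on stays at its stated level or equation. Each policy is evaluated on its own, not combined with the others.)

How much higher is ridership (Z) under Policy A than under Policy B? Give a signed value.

Policy A (W := 134):
  W = 134
  H = 51
  E = 150 + 5·134 − 5·51 = 565
  N = 17 − 5·134 + 2·565 = 477
  Z = 145 − 6·134 − 2·477 = -1613
Policy B (N := -2):
  W = 102
  H = 51
  E = 150 + 5·102 − 5·51 = 405
  N = -2
  Z = 145 − 6·102 − 2·(-2) = -463
Z: -1613 − (-463) = -1150

-1150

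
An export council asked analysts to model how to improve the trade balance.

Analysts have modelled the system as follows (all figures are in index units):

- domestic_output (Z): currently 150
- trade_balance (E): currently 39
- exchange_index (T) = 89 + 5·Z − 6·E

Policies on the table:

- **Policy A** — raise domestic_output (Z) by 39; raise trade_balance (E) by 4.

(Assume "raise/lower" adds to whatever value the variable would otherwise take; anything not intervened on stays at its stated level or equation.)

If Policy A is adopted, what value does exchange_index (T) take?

776

Policy A (Z + 39, E + 4):
  Z = 150 + 39 = 189
  E = 39 + 4 = 43
  T = 89 + 5·189 − 6·43 = 776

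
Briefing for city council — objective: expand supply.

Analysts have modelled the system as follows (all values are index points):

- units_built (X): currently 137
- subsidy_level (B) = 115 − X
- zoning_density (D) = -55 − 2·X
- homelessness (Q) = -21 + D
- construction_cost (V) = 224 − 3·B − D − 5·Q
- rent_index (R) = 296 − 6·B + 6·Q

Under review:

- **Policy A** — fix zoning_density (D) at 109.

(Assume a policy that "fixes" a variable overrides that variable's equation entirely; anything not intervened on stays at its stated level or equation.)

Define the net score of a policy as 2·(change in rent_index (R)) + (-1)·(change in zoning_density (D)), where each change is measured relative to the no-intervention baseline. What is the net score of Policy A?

4818

Baseline:
  X = 137
  B = 115 − 137 = -22
  D = -55 − 2·137 = -329
  Q = -21 + (-329) = -350
  R = 296 − 6·(-22) + 6·(-350) = -1672
Policy A (D := 109):
  X = 137
  B = 115 − 137 = -22
  D = 109
  Q = -21 + 109 = 88
  R = 296 − 6·(-22) + 6·88 = 956
ΔR = 956 − (-1672) = 2628; ΔD = 109 − (-329) = 438
Score = 2·2628 + (-1)·438 = 4818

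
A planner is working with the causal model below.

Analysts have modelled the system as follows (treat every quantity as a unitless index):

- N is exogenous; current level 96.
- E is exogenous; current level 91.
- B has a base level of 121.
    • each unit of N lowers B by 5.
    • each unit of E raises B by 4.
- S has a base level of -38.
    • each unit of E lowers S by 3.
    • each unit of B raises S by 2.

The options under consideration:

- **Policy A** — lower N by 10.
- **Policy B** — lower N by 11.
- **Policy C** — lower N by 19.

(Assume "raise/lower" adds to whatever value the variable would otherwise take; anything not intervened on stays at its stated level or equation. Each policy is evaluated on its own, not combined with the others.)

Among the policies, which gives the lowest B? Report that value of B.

Policy A (N − 10):
  N = 96 − 10 = 86
  E = 91
  B = 121 − 5·86 + 4·91 = 55
Policy B (N − 11):
  N = 96 − 11 = 85
  E = 91
  B = 121 − 5·85 + 4·91 = 60
Policy C (N − 19):
  N = 96 − 19 = 77
  E = 91
  B = 121 − 5·77 + 4·91 = 100
Comparing — Policy A: B=55, Policy B: B=60, Policy C: B=100. Lowest is 55 (Policy A).

55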